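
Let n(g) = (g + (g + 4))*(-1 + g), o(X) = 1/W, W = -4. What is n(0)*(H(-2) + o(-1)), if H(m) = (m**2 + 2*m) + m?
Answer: 9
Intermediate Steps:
o(X) = -1/4 (o(X) = 1/(-4) = -1/4)
n(g) = (-1 + g)*(4 + 2*g) (n(g) = (g + (4 + g))*(-1 + g) = (4 + 2*g)*(-1 + g) = (-1 + g)*(4 + 2*g))
H(m) = m**2 + 3*m
n(0)*(H(-2) + o(-1)) = (-4 + 2*0 + 2*0**2)*(-2*(3 - 2) - 1/4) = (-4 + 0 + 2*0)*(-2*1 - 1/4) = (-4 + 0 + 0)*(-2 - 1/4) = -4*(-9/4) = 9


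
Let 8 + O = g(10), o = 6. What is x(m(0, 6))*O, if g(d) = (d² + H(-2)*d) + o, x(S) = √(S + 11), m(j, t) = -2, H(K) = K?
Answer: 234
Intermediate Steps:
x(S) = √(11 + S)
g(d) = 6 + d² - 2*d (g(d) = (d² - 2*d) + 6 = 6 + d² - 2*d)
O = 78 (O = -8 + (6 + 10² - 2*10) = -8 + (6 + 100 - 20) = -8 + 86 = 78)
x(m(0, 6))*O = √(11 - 2)*78 = √9*78 = 3*78 = 234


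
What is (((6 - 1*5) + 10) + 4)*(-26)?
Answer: -390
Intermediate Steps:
(((6 - 1*5) + 10) + 4)*(-26) = (((6 - 5) + 10) + 4)*(-26) = ((1 + 10) + 4)*(-26) = (11 + 4)*(-26) = 15*(-26) = -390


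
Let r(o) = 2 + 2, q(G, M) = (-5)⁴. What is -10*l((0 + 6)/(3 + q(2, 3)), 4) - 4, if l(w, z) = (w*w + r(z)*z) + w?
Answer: -8089627/49298 ≈ -164.10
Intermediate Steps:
q(G, M) = 625
r(o) = 4
l(w, z) = w + w² + 4*z (l(w, z) = (w*w + 4*z) + w = (w² + 4*z) + w = w + w² + 4*z)
-10*l((0 + 6)/(3 + q(2, 3)), 4) - 4 = -10*((0 + 6)/(3 + 625) + ((0 + 6)/(3 + 625))² + 4*4) - 4 = -10*(6/628 + (6/628)² + 16) - 4 = -10*(6*(1/628) + (6*(1/628))² + 16) - 4 = -10*(3/314 + (3/314)² + 16) - 4 = -10*(3/314 + 9/98596 + 16) - 4 = -10*1578487/98596 - 4 = -7892435/49298 - 4 = -8089627/49298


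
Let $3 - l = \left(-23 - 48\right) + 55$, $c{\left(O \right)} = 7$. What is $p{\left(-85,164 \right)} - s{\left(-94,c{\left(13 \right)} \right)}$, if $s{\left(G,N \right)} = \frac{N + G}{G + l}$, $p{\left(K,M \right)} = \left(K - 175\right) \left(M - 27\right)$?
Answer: $- \frac{890529}{25} \approx -35621.0$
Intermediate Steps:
$p{\left(K,M \right)} = \left(-175 + K\right) \left(-27 + M\right)$
$l = 19$ ($l = 3 - \left(\left(-23 - 48\right) + 55\right) = 3 - \left(-71 + 55\right) = 3 - -16 = 3 + 16 = 19$)
$s{\left(G,N \right)} = \frac{G + N}{19 + G}$ ($s{\left(G,N \right)} = \frac{N + G}{G + 19} = \frac{G + N}{19 + G}$)
$p{\left(-85,164 \right)} - s{\left(-94,c{\left(13 \right)} \right)} = \left(4725 - 28700 - -2295 - 13940\right) - \frac{-94 + 7}{19 - 94} = \left(4725 - 28700 + 2295 - 13940\right) - \frac{1}{-75} \left(-87\right) = -35620 - \left(- \frac{1}{75}\right) \left(-87\right) = -35620 - \frac{29}{25} = - \frac{890529}{25}$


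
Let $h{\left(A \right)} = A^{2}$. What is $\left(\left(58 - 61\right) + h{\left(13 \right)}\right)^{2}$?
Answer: $27556$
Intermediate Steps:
$\left(\left(58 - 61\right) + h{\left(13 \right)}\right)^{2} = \left(\left(58 - 61\right) + 13^{2}\right)^{2} = \left(-3 + 169\right)^{2} = 166^{2} = 27556$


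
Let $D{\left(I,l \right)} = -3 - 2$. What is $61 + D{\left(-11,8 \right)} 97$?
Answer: $-424$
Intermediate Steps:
$D{\left(I,l \right)} = -5$ ($D{\left(I,l \right)} = -3 - 2 = -5$)
$61 + D{\left(-11,8 \right)} 97 = 61 - 485 = -424$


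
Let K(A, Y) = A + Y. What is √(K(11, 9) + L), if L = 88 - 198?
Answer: 3*I*√10 ≈ 9.4868*I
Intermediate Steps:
L = -110
√(K(11, 9) + L) = √((11 + 9) - 110) = √(20 - 110) = √(-90) = 3*I*√10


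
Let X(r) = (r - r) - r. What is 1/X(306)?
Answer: -1/306 ≈ -0.0032680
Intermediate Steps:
X(r) = -r (X(r) = 0 - r = -r)
1/X(306) = 1/(-1*306) = 1/(-306) = -1/306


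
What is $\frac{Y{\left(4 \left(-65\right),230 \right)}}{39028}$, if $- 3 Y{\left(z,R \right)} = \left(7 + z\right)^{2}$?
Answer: $- \frac{5819}{10644} \approx -0.54669$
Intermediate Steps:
$Y{\left(z,R \right)} = - \frac{\left(7 + z\right)^{2}}{3}$
$\frac{Y{\left(4 \left(-65\right),230 \right)}}{39028} = \frac{\left(- \frac{1}{3}\right) \left(7 + 4 \left(-65\right)\right)^{2}}{39028} = - \frac{\left(7 - 260\right)^{2}}{3} \cdot \frac{1}{39028} = - \frac{\left(-253\right)^{2}}{3} \cdot \frac{1}{39028} = \left(- \frac{1}{3}\right) 64009 \cdot \frac{1}{39028} = \left(- \frac{64009}{3}\right) \frac{1}{39028} = - \frac{5819}{10644}$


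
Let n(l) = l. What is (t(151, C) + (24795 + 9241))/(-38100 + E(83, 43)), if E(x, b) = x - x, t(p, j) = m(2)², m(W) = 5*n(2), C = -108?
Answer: -8534/9525 ≈ -0.89596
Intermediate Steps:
m(W) = 10 (m(W) = 5*2 = 10)
t(p, j) = 100 (t(p, j) = 10² = 100)
E(x, b) = 0
(t(151, C) + (24795 + 9241))/(-38100 + E(83, 43)) = (100 + (24795 + 9241))/(-38100 + 0) = (100 + 34036)/(-38100) = 34136*(-1/38100) = -8534/9525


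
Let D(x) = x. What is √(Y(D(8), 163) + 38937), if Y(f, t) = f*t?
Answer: √40241 ≈ 200.60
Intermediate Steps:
√(Y(D(8), 163) + 38937) = √(8*163 + 38937) = √(1304 + 38937) = √40241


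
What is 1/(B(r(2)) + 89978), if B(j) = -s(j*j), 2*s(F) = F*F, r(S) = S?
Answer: 1/89970 ≈ 1.1115e-5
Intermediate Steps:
s(F) = F**2/2 (s(F) = (F*F)/2 = F**2/2)
B(j) = -j**4/2 (B(j) = -(j*j)**2/2 = -(j**2)**2/2 = -j**4/2)
1/(B(r(2)) + 89978) = 1/(-1/2*2**4 + 89978) = 1/(-1/2*16 + 89978) = 1/(-8 + 89978) = 1/89970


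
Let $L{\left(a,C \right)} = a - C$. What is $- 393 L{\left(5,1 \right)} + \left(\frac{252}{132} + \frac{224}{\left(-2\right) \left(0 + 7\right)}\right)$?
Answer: $- \frac{17447}{11} \approx -1586.1$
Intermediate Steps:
$- 393 L{\left(5,1 \right)} + \left(\frac{252}{132} + \frac{224}{\left(-2\right) \left(0 + 7\right)}\right) = - 393 \left(5 - 1\right) + \left(\frac{252}{132} + \frac{224}{\left(-2\right) \left(0 + 7\right)}\right) = - 393 \left(5 - 1\right) + \left(252 \cdot \frac{1}{132} + \frac{224}{\left(-2\right) 7}\right) = \left(-393\right) 4 + \left(\frac{21}{11} + \frac{224}{-14}\right) = -1572 + \left(\frac{21}{11} + 224 \left(- \frac{1}{14}\right)\right) = -1572 + \left(\frac{21}{11} - 16\right) = -1572 - \frac{155}{11} = - \frac{17447}{11}$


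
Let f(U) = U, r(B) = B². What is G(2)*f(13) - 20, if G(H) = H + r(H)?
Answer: 58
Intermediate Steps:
G(H) = H + H²
G(2)*f(13) - 20 = (2*(1 + 2))*13 - 20 = (2*3)*13 - 20 = 6*13 - 20 = 78 - 20 = 58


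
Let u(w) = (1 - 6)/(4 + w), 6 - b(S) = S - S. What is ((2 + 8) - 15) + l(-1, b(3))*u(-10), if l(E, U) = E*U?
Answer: -10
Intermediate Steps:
b(S) = 6 (b(S) = 6 - (S - S) = 6 - 1*0 = 6 + 0 = 6)
u(w) = -5/(4 + w)
((2 + 8) - 15) + l(-1, b(3))*u(-10) = ((2 + 8) - 15) + (-1*6)*(-5/(4 - 10)) = (10 - 15) - (-30)/(-6) = -5 - (-30)*(-1)/6 = -5 - 6*⅚ = -5 - 5 = -10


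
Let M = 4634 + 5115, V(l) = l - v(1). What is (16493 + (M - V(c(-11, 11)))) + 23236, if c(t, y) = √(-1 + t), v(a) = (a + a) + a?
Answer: 49481 - 2*I*√3 ≈ 49481.0 - 3.4641*I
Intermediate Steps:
v(a) = 3*a (v(a) = 2*a + a = 3*a)
V(l) = -3 + l (V(l) = l - 3 = -3 + l)
M = 9749
(16493 + (M - V(c(-11, 11)))) + 23236 = (16493 + (9749 - (-3 + √(-1 - 11)))) + 23236 = (16493 + (9749 - (-3 + √(-12)))) + 23236 = (16493 + (9749 - (-3 + 2*I*√3))) + 23236 = (16493 + (9749 + (3 - 2*I*√3))) + 23236 = (16493 + (9752 - 2*I*√3)) + 23236 = (26245 - 2*I*√3) + 23236 = 49481 - 2*I*√3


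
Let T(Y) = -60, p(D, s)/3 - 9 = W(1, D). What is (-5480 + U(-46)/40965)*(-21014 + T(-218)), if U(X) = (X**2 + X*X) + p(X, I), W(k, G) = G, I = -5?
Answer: 4730777480846/40965 ≈ 1.1548e+8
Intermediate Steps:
p(D, s) = 27 + 3*D
U(X) = 27 + 2*X**2 + 3*X (U(X) = (X**2 + X*X) + (27 + 3*X) = (X**2 + X**2) + (27 + 3*X) = 2*X**2 + (27 + 3*X) = 27 + 2*X**2 + 3*X)
(-5480 + U(-46)/40965)*(-21014 + T(-218)) = (-5480 + (27 + 2*(-46)**2 + 3*(-46))/40965)*(-21014 - 60) = (-5480 + (27 + 2*2116 - 138)*(1/40965))*(-21074) = (-5480 + (27 + 4232 - 138)*(1/40965))*(-21074) = (-5480 + 4121*(1/40965))*(-21074) = (-5480 + 4121/40965)*(-21074) = -224484079/40965*(-21074) = 4730777480846/40965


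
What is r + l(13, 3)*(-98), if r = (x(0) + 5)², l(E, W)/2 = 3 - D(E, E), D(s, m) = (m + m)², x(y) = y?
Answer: 131933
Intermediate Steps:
D(s, m) = 4*m² (D(s, m) = (2*m)² = 4*m²)
l(E, W) = 6 - 8*E² (l(E, W) = 2*(3 - 4*E²) = 6 - 8*E²)
r = 25 (r = (0 + 5)² = 5² = 25)
r + l(13, 3)*(-98) = 25 + (6 - 8*13²)*(-98) = 25 + (6 - 8*169)*(-98) = 25 + (6 - 1352)*(-98) = 25 - 1346*(-98) = 25 + 131908 = 131933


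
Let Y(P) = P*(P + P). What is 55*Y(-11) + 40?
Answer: 13350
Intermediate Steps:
Y(P) = 2*P² (Y(P) = P*(2*P) = 2*P²)
55*Y(-11) + 40 = 55*(2*(-11)²) + 40 = 55*(2*121) + 40 = 55*242 + 40 = 13310 + 40 = 13350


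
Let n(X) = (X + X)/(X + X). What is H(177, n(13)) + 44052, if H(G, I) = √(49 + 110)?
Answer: 44052 + √159 ≈ 44065.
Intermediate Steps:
n(X) = 1 (n(X) = (2*X)/((2*X)) = (2*X)*(1/(2*X)) = 1)
H(G, I) = √159
H(177, n(13)) + 44052 = √159 + 44052 = 44052 + √159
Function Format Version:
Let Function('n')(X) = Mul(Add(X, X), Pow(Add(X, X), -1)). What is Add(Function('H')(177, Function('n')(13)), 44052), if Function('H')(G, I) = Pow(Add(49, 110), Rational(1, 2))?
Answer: Add(44052, Pow(159, Rational(1, 2))) ≈ 44065.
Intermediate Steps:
Function('n')(X) = 1 (Function('n')(X) = Mul(Mul(2, X), Pow(Mul(2, X), -1)) = Mul(Mul(2, X), Mul(Rational(1, 2), Pow(X, -1))) = 1)
Function('H')(G, I) = Pow(159, Rational(1, 2))
Add(Function('H')(177, Function('n')(13)), 44052) = Add(Pow(159, Rational(1, 2)), 44052) = Add(44052, Pow(159, Rational(1, 2)))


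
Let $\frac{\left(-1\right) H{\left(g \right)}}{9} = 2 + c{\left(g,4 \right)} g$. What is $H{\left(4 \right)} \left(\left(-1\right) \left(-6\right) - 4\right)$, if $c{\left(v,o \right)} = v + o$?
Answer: $-612$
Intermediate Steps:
$c{\left(v,o \right)} = o + v$
$H{\left(g \right)} = -18 - 9 g \left(4 + g\right)$ ($H{\left(g \right)} = - 9 \left(2 + \left(4 + g\right) g\right) = - 9 \left(2 + g \left(4 + g\right)\right) = -18 - 9 g \left(4 + g\right)$)
$H{\left(4 \right)} \left(\left(-1\right) \left(-6\right) - 4\right) = \left(-18 - 36 \left(4 + 4\right)\right) \left(\left(-1\right) \left(-6\right) - 4\right) = \left(-18 - 36 \cdot 8\right) \left(6 - 4\right) = \left(-18 - 288\right) 2 = \left(-306\right) 2 = -612$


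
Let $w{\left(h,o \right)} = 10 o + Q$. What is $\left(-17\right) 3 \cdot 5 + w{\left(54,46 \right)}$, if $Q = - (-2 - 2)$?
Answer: $209$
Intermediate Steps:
$Q = 4$ ($Q = \left(-1\right) \left(-4\right) = 4$)
$w{\left(h,o \right)} = 4 + 10 o$ ($w{\left(h,o \right)} = 10 o + 4 = 4 + 10 o$)
$\left(-17\right) 3 \cdot 5 + w{\left(54,46 \right)} = \left(-17\right) 3 \cdot 5 + \left(4 + 10 \cdot 46\right) = \left(-51\right) 5 + \left(4 + 460\right) = -255 + 464 = 209$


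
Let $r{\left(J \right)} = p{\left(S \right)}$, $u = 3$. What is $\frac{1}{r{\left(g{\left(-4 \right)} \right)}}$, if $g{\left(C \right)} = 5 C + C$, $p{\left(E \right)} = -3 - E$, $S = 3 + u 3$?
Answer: $- \frac{1}{15} \approx -0.066667$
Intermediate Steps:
$S = 12$ ($S = 3 + 3 \cdot 3 = 3 + 9 = 12$)
$g{\left(C \right)} = 6 C$
$r{\left(J \right)} = -15$ ($r{\left(J \right)} = -3 - 12 = -15$)
$\frac{1}{r{\left(g{\left(-4 \right)} \right)}} = \frac{1}{-15} = - \frac{1}{15}$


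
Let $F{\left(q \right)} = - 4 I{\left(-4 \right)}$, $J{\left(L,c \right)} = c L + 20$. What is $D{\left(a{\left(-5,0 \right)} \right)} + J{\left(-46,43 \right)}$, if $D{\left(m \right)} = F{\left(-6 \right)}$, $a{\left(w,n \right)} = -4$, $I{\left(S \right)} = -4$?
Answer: $-1942$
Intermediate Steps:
$J{\left(L,c \right)} = 20 + L c$ ($J{\left(L,c \right)} = L c + 20 = 20 + L c$)
$F{\left(q \right)} = 16$ ($F{\left(q \right)} = \left(-4\right) \left(-4\right) = 16$)
$D{\left(m \right)} = 16$
$D{\left(a{\left(-5,0 \right)} \right)} + J{\left(-46,43 \right)} = 16 + \left(20 - 1978\right) = 16 - 1958 = -1942$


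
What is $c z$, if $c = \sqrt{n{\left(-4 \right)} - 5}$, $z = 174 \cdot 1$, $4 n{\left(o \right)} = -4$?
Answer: $174 i \sqrt{6} \approx 426.21 i$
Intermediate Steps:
$n{\left(o \right)} = -1$ ($n{\left(o \right)} = \frac{1}{4} \left(-4\right) = -1$)
$z = 174$
$c = i \sqrt{6}$ ($c = \sqrt{-1 - 5} = \sqrt{-6} = i \sqrt{6} \approx 2.4495 i$)
$c z = i \sqrt{6} \cdot 174 = 174 i \sqrt{6}$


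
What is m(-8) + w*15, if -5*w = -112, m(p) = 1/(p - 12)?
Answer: 6719/20 ≈ 335.95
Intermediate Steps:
m(p) = 1/(-12 + p)
w = 112/5 (w = -⅕*(-112) = 112/5 ≈ 22.400)
m(-8) + w*15 = 1/(-12 - 8) + (112/5)*15 = 1/(-20) + 336 = -1/20 + 336 = 6719/20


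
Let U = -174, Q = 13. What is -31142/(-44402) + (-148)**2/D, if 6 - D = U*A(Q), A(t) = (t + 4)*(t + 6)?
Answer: 85094092/77992113 ≈ 1.0911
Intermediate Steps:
A(t) = (4 + t)*(6 + t)
D = 56208 (D = 6 - (-174)*(24 + 13**2 + 10*13) = 6 - (-174)*(24 + 169 + 130) = 6 - (-174)*323 = 6 - 1*(-56202) = 6 + 56202 = 56208)
-31142/(-44402) + (-148)**2/D = -31142/(-44402) + (-148)**2/56208 = -31142*(-1/44402) + 21904*(1/56208) = 15571/22201 + 1369/3513 = 85094092/77992113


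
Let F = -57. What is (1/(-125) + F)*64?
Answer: -456064/125 ≈ -3648.5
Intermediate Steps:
(1/(-125) + F)*64 = (1/(-125) - 57)*64 = (-1/125 - 57)*64 = -7126/125*64 = -456064/125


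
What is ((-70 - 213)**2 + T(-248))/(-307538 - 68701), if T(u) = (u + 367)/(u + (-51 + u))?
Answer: -43808564/205802733 ≈ -0.21287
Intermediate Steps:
T(u) = (367 + u)/(-51 + 2*u)
((-70 - 213)**2 + T(-248))/(-307538 - 68701) = ((-70 - 213)**2 + (367 - 248)/(-51 + 2*(-248)))/(-307538 - 68701) = ((-283)**2 + 119/(-51 - 496))/(-376239) = (80089 + 119/(-547))*(-1/376239) = (80089 - 1/547*119)*(-1/376239) = (80089 - 119/547)*(-1/376239) = (43808564/547)*(-1/376239) = -43808564/205802733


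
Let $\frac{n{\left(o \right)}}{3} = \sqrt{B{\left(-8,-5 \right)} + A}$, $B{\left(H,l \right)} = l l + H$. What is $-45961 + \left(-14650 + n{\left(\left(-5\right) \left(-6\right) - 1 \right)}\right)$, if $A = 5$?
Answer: $-60611 + 3 \sqrt{22} \approx -60597.0$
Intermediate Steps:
$B{\left(H,l \right)} = H + l^{2}$ ($B{\left(H,l \right)} = l^{2} + H = H + l^{2}$)
$n{\left(o \right)} = 3 \sqrt{22}$ ($n{\left(o \right)} = 3 \sqrt{\left(-8 + \left(-5\right)^{2}\right) + 5} = 3 \sqrt{\left(-8 + 25\right) + 5} = 3 \sqrt{17 + 5} = 3 \sqrt{22}$)
$-45961 + \left(-14650 + n{\left(\left(-5\right) \left(-6\right) - 1 \right)}\right) = -45961 - \left(14650 - 3 \sqrt{22}\right) = -60611 + 3 \sqrt{22}$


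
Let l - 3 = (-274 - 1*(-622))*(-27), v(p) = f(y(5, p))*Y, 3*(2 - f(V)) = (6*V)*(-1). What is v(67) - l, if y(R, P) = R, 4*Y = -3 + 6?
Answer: 9402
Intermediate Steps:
Y = ¾ (Y = (-3 + 6)/4 = (¼)*3 = ¾ ≈ 0.75000)
f(V) = 2 + 2*V (f(V) = 2 - 6*V*(-1)/3 = 2 - (-2)*V = 2 + 2*V)
v(p) = 9 (v(p) = (2 + 2*5)*(¾) = (2 + 10)*(¾) = 12*(¾) = 9)
l = -9393 (l = 3 + (-274 - 1*(-622))*(-27) = 3 + (-274 + 622)*(-27) = 3 + 348*(-27) = 3 - 9396 = -9393)
v(67) - l = 9 - 1*(-9393) = 9 + 9393 = 9402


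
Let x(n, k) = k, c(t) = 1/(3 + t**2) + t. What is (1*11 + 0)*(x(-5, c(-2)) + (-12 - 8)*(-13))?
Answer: 19877/7 ≈ 2839.6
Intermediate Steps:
c(t) = t + 1/(3 + t**2)
(1*11 + 0)*(x(-5, c(-2)) + (-12 - 8)*(-13)) = (1*11 + 0)*((1 + (-2)**3 + 3*(-2))/(3 + (-2)**2) + (-12 - 8)*(-13)) = (11 + 0)*((1 - 8 - 6)/(3 + 4) - 20*(-13)) = 11*(-13/7 + 260) = 11*(1807/7) = 19877/7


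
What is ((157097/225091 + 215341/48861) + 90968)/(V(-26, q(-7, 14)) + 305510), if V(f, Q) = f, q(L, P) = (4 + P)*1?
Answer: 250134449673829/839941344247221 ≈ 0.29780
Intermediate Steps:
q(L, P) = 4 + P
((157097/225091 + 215341/48861) + 90968)/(V(-26, q(-7, 14)) + 305510) = ((157097/225091 + 215341/48861) + 90968)/(-26 + 305510) = ((157097*(1/225091) + 215341*(1/48861)) + 90968)/305484 = ((157097/225091 + 215341/48861) + 90968)*(1/305484) = (56147237548/10998171351 + 90968)*(1/305484) = (1000537798695316/10998171351)*(1/305484) = 250134449673829/839941344247221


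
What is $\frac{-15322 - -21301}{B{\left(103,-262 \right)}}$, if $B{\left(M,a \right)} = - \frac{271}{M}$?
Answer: $- \frac{615837}{271} \approx -2272.5$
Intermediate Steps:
$\frac{-15322 - -21301}{B{\left(103,-262 \right)}} = \frac{-15322 - -21301}{\left(-271\right) \frac{1}{103}} = \frac{-15322 + 21301}{\left(-271\right) \frac{1}{103}} = \frac{5979}{- \frac{271}{103}} = 5979 \left(- \frac{103}{271}\right) = - \frac{615837}{271}$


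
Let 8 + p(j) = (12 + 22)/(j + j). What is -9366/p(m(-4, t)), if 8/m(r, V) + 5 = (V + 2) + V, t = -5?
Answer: 24976/95 ≈ 262.91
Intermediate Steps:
m(r, V) = 8/(-3 + 2*V) (m(r, V) = 8/(-5 + ((V + 2) + V)) = 8/(-5 + ((2 + V) + V)) = 8/(-5 + (2 + 2*V)) = 8/(-3 + 2*V))
p(j) = -8 + 17/j (p(j) = -8 + (12 + 22)/(j + j) = -8 + 34/((2*j)) = -8 + 34*(1/(2*j)) = -8 + 17/j)
-9366/p(m(-4, t)) = -9366/(-8 + 17/((8/(-3 + 2*(-5))))) = -9366/(-8 + 17/((8/(-3 - 10)))) = -9366/(-8 + 17/((8/(-13)))) = -9366/(-8 + 17/((8*(-1/13)))) = -9366/(-8 + 17/(-8/13)) = -9366/(-8 + 17*(-13/8)) = -9366/(-8 - 221/8) = -9366/(-285/8) = -9366*(-8/285) = 24976/95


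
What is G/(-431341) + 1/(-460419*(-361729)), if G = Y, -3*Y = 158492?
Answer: 8798783993847305/71838508312798791 ≈ 0.12248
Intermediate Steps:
Y = -158492/3 (Y = -⅓*158492 = -158492/3 ≈ -52831.)
G = -158492/3 ≈ -52831.
G/(-431341) + 1/(-460419*(-361729)) = -158492/3/(-431341) + 1/(-460419*(-361729)) = -158492/3*(-1/431341) - 1/460419*(-1/361729) = 158492/1294023 + 1/166546904451 = 8798783993847305/71838508312798791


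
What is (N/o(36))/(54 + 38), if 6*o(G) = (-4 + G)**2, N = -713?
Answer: -93/2048 ≈ -0.045410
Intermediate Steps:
o(G) = (-4 + G)**2/6
(N/o(36))/(54 + 38) = (-713*6/(-4 + 36)**2)/(54 + 38) = (-713/((1/6)*32**2))/92 = (-713/((1/6)*1024))/92 = (-713/512/3)/92 = (-713*3/512)/92 = (1/92)*(-2139/512) = -93/2048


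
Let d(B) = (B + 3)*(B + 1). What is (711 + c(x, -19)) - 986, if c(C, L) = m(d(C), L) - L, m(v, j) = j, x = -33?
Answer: -275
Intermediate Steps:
d(B) = (1 + B)*(3 + B) (d(B) = (3 + B)*(1 + B) = (1 + B)*(3 + B))
c(C, L) = 0 (c(C, L) = L - L = 0)
(711 + c(x, -19)) - 986 = (711 + 0) - 986 = 711 - 986 = -275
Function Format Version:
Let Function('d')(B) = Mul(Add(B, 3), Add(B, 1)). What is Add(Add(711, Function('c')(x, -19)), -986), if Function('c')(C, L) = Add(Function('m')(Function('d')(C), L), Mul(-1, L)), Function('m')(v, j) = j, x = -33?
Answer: -275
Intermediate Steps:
Function('d')(B) = Mul(Add(1, B), Add(3, B)) (Function('d')(B) = Mul(Add(3, B), Add(1, B)) = Mul(Add(1, B), Add(3, B)))
Function('c')(C, L) = 0 (Function('c')(C, L) = Add(L, Mul(-1, L)) = 0)
Add(Add(711, Function('c')(x, -19)), -986) = Add(Add(711, 0), -986) = Add(711, -986) = -275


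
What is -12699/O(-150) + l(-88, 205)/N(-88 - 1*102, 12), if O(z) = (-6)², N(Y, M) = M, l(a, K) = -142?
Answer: -4375/12 ≈ -364.58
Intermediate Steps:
O(z) = 36
-12699/O(-150) + l(-88, 205)/N(-88 - 1*102, 12) = -12699/36 - 142/12 = -12699*1/36 - 142*1/12 = -1411/4 - 71/6 = -4375/12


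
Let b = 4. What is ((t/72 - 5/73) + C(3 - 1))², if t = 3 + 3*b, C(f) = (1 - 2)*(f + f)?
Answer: 45738169/3069504 ≈ 14.901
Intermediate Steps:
C(f) = -2*f
t = 15 (t = 3 + 3*4 = 3 + 12 = 15)
((t/72 - 5/73) + C(3 - 1))² = ((15/72 - 5/73) - 2*(3 - 1))² = ((15*(1/72) - 5*1/73) - 2*2)² = ((5/24 - 5/73) - 4)² = (245/1752 - 4)² = (-6763/1752)² = 45738169/3069504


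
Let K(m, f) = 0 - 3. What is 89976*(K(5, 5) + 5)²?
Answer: 359904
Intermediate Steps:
K(m, f) = -3
89976*(K(5, 5) + 5)² = 89976*(-3 + 5)² = 89976*2² = 89976*4 = 359904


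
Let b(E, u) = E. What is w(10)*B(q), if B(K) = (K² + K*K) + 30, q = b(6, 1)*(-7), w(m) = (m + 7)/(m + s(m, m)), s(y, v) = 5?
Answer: 20162/5 ≈ 4032.4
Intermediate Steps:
w(m) = (7 + m)/(5 + m) (w(m) = (m + 7)/(m + 5) = (7 + m)/(5 + m))
q = -42 (q = 6*(-7) = -42)
B(K) = 30 + 2*K² (B(K) = (K² + K²) + 30 = 2*K² + 30 = 30 + 2*K²)
w(10)*B(q) = ((7 + 10)/(5 + 10))*(30 + 2*(-42)²) = (17/15)*(30 + 2*1764) = ((1/15)*17)*(30 + 3528) = (17/15)*3558 = 20162/5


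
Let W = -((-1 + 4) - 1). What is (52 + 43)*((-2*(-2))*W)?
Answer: -760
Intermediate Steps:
W = -2 (W = -(3 - 1) = -1*2 = -2)
(52 + 43)*((-2*(-2))*W) = (52 + 43)*(-2*(-2)*(-2)) = 95*(4*(-2)) = 95*(-8) = -760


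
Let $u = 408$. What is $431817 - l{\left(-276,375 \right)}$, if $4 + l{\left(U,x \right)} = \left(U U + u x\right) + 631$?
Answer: $202014$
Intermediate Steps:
$l{\left(U,x \right)} = 627 + U^{2} + 408 x$ ($l{\left(U,x \right)} = -4 + \left(\left(U U + 408 x\right) + 631\right) = -4 + \left(\left(U^{2} + 408 x\right) + 631\right) = -4 + \left(631 + U^{2} + 408 x\right) = 627 + U^{2} + 408 x$)
$431817 - l{\left(-276,375 \right)} = 431817 - \left(627 + \left(-276\right)^{2} + 408 \cdot 375\right) = 431817 - \left(627 + 76176 + 153000\right) = 431817 - 229803 = 202014$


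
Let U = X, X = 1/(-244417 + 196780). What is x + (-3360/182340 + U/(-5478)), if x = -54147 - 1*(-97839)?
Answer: 11549883895369997/264347907318 ≈ 43692.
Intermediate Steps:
x = 43692 (x = -54147 + 97839 = 43692)
X = -1/47637 (X = 1/(-47637) = -1/47637 ≈ -2.0992e-5)
U = -1/47637 ≈ -2.0992e-5
x + (-3360/182340 + U/(-5478)) = 43692 + (-3360/182340 - 1/47637/(-5478)) = 43692 + (-3360*1/182340 - 1/47637*(-1/5478)) = 43692 + (-56/3039 + 1/260955486) = 43692 - 4871168059/264347907318 = 11549883895369997/264347907318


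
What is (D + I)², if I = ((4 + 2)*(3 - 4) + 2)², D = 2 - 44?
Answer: 676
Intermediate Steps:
D = -42
I = 16 (I = (6*(-1) + 2)² = (-6 + 2)² = (-4)² = 16)
(D + I)² = (-42 + 16)² = (-26)² = 676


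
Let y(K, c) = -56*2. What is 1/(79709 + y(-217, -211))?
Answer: 1/79597 ≈ 1.2563e-5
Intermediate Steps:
y(K, c) = -112
1/(79709 + y(-217, -211)) = 1/(79709 - 112) = 1/79597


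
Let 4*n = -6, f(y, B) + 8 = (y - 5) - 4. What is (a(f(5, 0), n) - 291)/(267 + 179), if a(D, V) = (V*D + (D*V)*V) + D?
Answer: -156/223 ≈ -0.69955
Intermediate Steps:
f(y, B) = -17 + y (f(y, B) = -8 + ((y - 5) - 4) = -8 + ((-5 + y) - 4) = -8 + (-9 + y) = -17 + y)
n = -3/2 (n = (1/4)*(-6) = -3/2 ≈ -1.5000)
a(D, V) = D + D*V + D*V**2 (a(D, V) = (D*V + D*V**2) + D = D + D*V + D*V**2)
(a(f(5, 0), n) - 291)/(267 + 179) = ((-17 + 5)*(1 - 3/2 + (-3/2)**2) - 291)/(267 + 179) = (-12*(1 - 3/2 + 9/4) - 291)/446 = (-12*7/4 - 291)*(1/446) = (-21 - 291)*(1/446) = -312*1/446 = -156/223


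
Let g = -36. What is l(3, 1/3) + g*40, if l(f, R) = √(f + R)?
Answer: -1440 + √30/3 ≈ -1438.2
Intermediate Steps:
l(f, R) = √(R + f)
l(3, 1/3) + g*40 = √(1/3 + 3) - 36*40 = √(⅓ + 3) - 1440 = √(10/3) - 1440 = √30/3 - 1440 = -1440 + √30/3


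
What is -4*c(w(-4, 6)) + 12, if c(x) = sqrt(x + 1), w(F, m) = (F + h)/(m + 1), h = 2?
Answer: 12 - 4*sqrt(35)/7 ≈ 8.6194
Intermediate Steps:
w(F, m) = (2 + F)/(1 + m) (w(F, m) = (F + 2)/(m + 1) = (2 + F)/(1 + m))
c(x) = sqrt(1 + x)
-4*c(w(-4, 6)) + 12 = -4*sqrt(1 + (2 - 4)/(1 + 6)) + 12 = -4*sqrt(1 - 2/7) + 12 = -4*sqrt(35)/7 + 12 = 12 - 4*sqrt(35)/7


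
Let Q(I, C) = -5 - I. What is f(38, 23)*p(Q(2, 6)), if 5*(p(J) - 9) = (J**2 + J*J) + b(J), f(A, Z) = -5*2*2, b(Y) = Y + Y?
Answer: -516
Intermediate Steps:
b(Y) = 2*Y
f(A, Z) = -20 (f(A, Z) = -10*2 = -20)
p(J) = 9 + 2*J/5 + 2*J**2/5 (p(J) = 9 + ((J**2 + J*J) + 2*J)/5 = 9 + ((J**2 + J**2) + 2*J)/5 = 9 + (2*J**2 + 2*J)/5 = 9 + (2*J + 2*J**2)/5 = 9 + (2*J/5 + 2*J**2/5) = 9 + 2*J/5 + 2*J**2/5)
f(38, 23)*p(Q(2, 6)) = -20*(9 + 2*(-5 - 1*2)/5 + 2*(-5 - 1*2)**2/5) = -20*(9 + 2*(-5 - 2)/5 + 2*(-5 - 2)**2/5) = -20*(9 + (2/5)*(-7) + (2/5)*(-7)**2) = -20*(9 - 14/5 + (2/5)*49) = -20*(9 - 14/5 + 98/5) = -20*129/5 = -516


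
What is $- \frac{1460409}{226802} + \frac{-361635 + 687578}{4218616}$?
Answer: $- \frac{3043490124829}{478395273016} \approx -6.3619$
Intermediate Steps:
$- \frac{1460409}{226802} + \frac{-361635 + 687578}{4218616} = \left(-1460409\right) \frac{1}{226802} + 325943 \cdot \frac{1}{4218616} = - \frac{1460409}{226802} + \frac{325943}{4218616} = - \frac{3043490124829}{478395273016}$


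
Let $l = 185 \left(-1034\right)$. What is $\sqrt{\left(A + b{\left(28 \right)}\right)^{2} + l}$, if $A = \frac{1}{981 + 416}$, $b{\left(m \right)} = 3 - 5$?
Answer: $\frac{i \sqrt{373315484761}}{1397} \approx 437.36 i$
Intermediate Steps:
$b{\left(m \right)} = -2$
$A = \frac{1}{1397} \approx 0.00071582$
$l = -191290$
$\sqrt{\left(A + b{\left(28 \right)}\right)^{2} + l} = \sqrt{\left(\frac{1}{1397} - 2\right)^{2} - 191290} = \sqrt{\left(- \frac{2793}{1397}\right)^{2} - 191290} = \sqrt{\frac{7800849}{1951609} - 191290} = \sqrt{- \frac{373315484761}{1951609}} = \frac{i \sqrt{373315484761}}{1397}$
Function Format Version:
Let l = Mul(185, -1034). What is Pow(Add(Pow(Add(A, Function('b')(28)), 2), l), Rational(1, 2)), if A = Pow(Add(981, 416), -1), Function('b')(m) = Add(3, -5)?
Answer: Mul(Rational(1, 1397), I, Pow(373315484761, Rational(1, 2))) ≈ Mul(437.36, I)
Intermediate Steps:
Function('b')(m) = -2
A = Rational(1, 1397) (A = Pow(1397, -1) = Rational(1, 1397) ≈ 0.00071582)
l = -191290
Pow(Add(Pow(Add(A, Function('b')(28)), 2), l), Rational(1, 2)) = Pow(Add(Pow(Add(Rational(1, 1397), -2), 2), -191290), Rational(1, 2)) = Pow(Add(Pow(Rational(-2793, 1397), 2), -191290), Rational(1, 2)) = Pow(Add(Rational(7800849, 1951609), -191290), Rational(1, 2)) = Pow(Rational(-373315484761, 1951609), Rational(1, 2)) = Mul(Rational(1, 1397), I, Pow(373315484761, Rational(1, 2)))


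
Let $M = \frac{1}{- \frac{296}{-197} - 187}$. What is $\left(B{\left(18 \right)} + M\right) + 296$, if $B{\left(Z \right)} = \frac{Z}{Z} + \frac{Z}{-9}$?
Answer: $\frac{10779988}{36543} \approx 294.99$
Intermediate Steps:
$B{\left(Z \right)} = 1 - \frac{Z}{9}$ ($B{\left(Z \right)} = 1 + Z \left(- \frac{1}{9}\right) = 1 - \frac{Z}{9}$)
$M = - \frac{197}{36543}$ ($M = \frac{1}{\left(-296\right) \left(- \frac{1}{197}\right) - 187} = \frac{1}{\frac{296}{197} - 187} = \frac{1}{- \frac{36543}{197}} = - \frac{197}{36543} \approx -0.0053909$)
$\left(B{\left(18 \right)} + M\right) + 296 = \left(\left(1 - 2\right) - \frac{197}{36543}\right) + 296 = \left(-1 - \frac{197}{36543}\right) + 296 = - \frac{36740}{36543} + 296 = \frac{10779988}{36543}$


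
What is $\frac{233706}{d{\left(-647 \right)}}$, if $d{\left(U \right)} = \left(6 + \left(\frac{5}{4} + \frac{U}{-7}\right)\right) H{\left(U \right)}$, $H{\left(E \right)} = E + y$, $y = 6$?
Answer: $- \frac{6543768}{1789031} \approx -3.6577$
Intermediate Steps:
$H{\left(E \right)} = 6 + E$ ($H{\left(E \right)} = E + 6 = 6 + E$)
$d{\left(U \right)} = \left(6 + U\right) \left(\frac{29}{4} - \frac{U}{7}\right)$ ($d{\left(U \right)} = \left(6 + \left(\frac{5}{4} + \frac{U}{-7}\right)\right) \left(6 + U\right) = \left(6 + \left(5 \cdot \frac{1}{4} + U \left(- \frac{1}{7}\right)\right)\right) \left(6 + U\right) = \left(6 - \left(- \frac{5}{4} + \frac{U}{7}\right)\right) \left(6 + U\right) = \left(\frac{29}{4} - \frac{U}{7}\right) \left(6 + U\right) = \left(6 + U\right) \left(\frac{29}{4} - \frac{U}{7}\right)$)
$\frac{233706}{d{\left(-647 \right)}} = \frac{233706}{\left(- \frac{1}{28}\right) \left(-203 + 4 \left(-647\right)\right) \left(6 - 647\right)} = \frac{233706}{\left(- \frac{1}{28}\right) \left(-203 - 2588\right) \left(-641\right)} = \frac{233706}{\left(- \frac{1}{28}\right) \left(-2791\right) \left(-641\right)} = \frac{233706}{- \frac{1789031}{28}} = 233706 \left(- \frac{28}{1789031}\right) = - \frac{6543768}{1789031}$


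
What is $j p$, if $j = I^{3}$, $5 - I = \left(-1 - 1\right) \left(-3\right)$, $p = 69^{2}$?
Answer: $-4761$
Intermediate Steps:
$p = 4761$
$I = -1$ ($I = 5 - \left(-1 - 1\right) \left(-3\right) = 5 - \left(-2\right) \left(-3\right) = 5 - 6 = -1$)
$j = -1$ ($j = \left(-1\right)^{3} = -1$)
$j p = \left(-1\right) 4761 = -4761$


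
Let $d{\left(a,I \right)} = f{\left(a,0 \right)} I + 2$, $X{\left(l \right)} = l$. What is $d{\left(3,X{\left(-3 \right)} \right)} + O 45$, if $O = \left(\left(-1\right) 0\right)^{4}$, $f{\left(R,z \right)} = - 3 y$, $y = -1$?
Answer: $-7$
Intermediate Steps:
$f{\left(R,z \right)} = 3$ ($f{\left(R,z \right)} = \left(-3\right) \left(-1\right) = 3$)
$d{\left(a,I \right)} = 2 + 3 I$ ($d{\left(a,I \right)} = 3 I + 2 = 2 + 3 I$)
$O = 0$ ($O = 0^{4} = 0$)
$d{\left(3,X{\left(-3 \right)} \right)} + O 45 = \left(2 + 3 \left(-3\right)\right) + 0 \cdot 45 = \left(2 - 9\right) + 0 = -7 + 0 = -7$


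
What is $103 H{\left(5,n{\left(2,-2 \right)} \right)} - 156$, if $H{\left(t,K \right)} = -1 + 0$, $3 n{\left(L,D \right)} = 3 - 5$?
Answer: $-259$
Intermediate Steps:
$n{\left(L,D \right)} = - \frac{2}{3}$ ($n{\left(L,D \right)} = \frac{3 - 5}{3} = \frac{1}{3} \left(-2\right) = - \frac{2}{3}$)
$H{\left(t,K \right)} = -1$
$103 H{\left(5,n{\left(2,-2 \right)} \right)} - 156 = 103 \left(-1\right) - 156 = -103 - 156 = -259$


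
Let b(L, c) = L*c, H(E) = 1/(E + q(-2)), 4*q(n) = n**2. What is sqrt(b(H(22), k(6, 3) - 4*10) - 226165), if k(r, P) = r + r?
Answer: I*sqrt(119641929)/23 ≈ 475.57*I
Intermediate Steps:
k(r, P) = 2*r
q(n) = n**2/4
H(E) = 1/(1 + E) (H(E) = 1/(E + (1/4)*(-2)**2) = 1/(E + (1/4)*4) = 1/(E + 1) = 1/(1 + E))
sqrt(b(H(22), k(6, 3) - 4*10) - 226165) = sqrt((2*6 - 4*10)/(1 + 22) - 226165) = sqrt((12 - 40)/23 - 226165) = sqrt((1/23)*(-28) - 226165) = sqrt(-28/23 - 226165) = sqrt(-5201823/23) = I*sqrt(119641929)/23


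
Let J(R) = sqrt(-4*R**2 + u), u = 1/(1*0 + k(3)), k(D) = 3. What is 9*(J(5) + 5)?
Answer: 45 + 3*I*sqrt(897) ≈ 45.0 + 89.85*I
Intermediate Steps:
u = 1/3 (u = 1/(1*0 + 3) = 1/(0 + 3) = 1/3 ≈ 0.33333)
J(R) = sqrt(1/3 - 4*R**2) (J(R) = sqrt(-4*R**2 + 1/3) = sqrt(1/3 - 4*R**2))
9*(J(5) + 5) = 9*(sqrt(3 - 36*5**2)/3 + 5) = 9*(sqrt(3 - 36*25)/3 + 5) = 9*(sqrt(3 - 900)/3 + 5) = 9*(sqrt(-897)/3 + 5) = 9*((I*sqrt(897))/3 + 5) = 9*(I*sqrt(897)/3 + 5) = 9*(5 + I*sqrt(897)/3) = 45 + 3*I*sqrt(897)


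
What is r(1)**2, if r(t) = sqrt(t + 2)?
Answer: 3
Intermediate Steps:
r(t) = sqrt(2 + t)
r(1)**2 = (sqrt(2 + 1))**2 = (sqrt(3))**2 = 3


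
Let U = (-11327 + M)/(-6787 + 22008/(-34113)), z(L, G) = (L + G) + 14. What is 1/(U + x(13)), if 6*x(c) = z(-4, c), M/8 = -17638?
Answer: 463093878/12174950605 ≈ 0.038037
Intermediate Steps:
M = -141104 (M = 8*(-17638) = -141104)
z(L, G) = 14 + G + L (z(L, G) = (G + L) + 14 = 14 + G + L)
x(c) = 5/3 + c/6 (x(c) = (14 + c - 4)/6 = (10 + c)/6 = 5/3 + c/6)
U = 1733292901/77182313 (U = (-11327 - 141104)/(-6787 + 22008/(-34113)) = -152431/(-6787 + 22008*(-1/34113)) = -152431/(-6787 - 7336/11371) = -152431/(-77182313/11371) = -152431*(-11371/77182313) = 1733292901/77182313 ≈ 22.457)
1/(U + x(13)) = 1/(1733292901/77182313 + (5/3 + (⅙)*13)) = 1/(1733292901/77182313 + (5/3 + 13/6)) = 1/(1733292901/77182313 + 23/6) = 1/(12174950605/463093878) = 463093878/12174950605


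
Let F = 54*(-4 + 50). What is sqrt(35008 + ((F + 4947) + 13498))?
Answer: sqrt(55937) ≈ 236.51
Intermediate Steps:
F = 2484 (F = 54*46 = 2484)
sqrt(35008 + ((F + 4947) + 13498)) = sqrt(35008 + ((2484 + 4947) + 13498)) = sqrt(35008 + (7431 + 13498)) = sqrt(35008 + 20929) = sqrt(55937)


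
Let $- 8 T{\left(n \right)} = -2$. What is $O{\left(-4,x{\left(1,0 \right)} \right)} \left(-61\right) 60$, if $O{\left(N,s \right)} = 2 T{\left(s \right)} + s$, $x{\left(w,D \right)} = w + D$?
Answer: $-5490$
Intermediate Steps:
$T{\left(n \right)} = \frac{1}{4}$ ($T{\left(n \right)} = \left(- \frac{1}{8}\right) \left(-2\right) = \frac{1}{4}$)
$x{\left(w,D \right)} = D + w$
$O{\left(N,s \right)} = \frac{1}{2} + s$ ($O{\left(N,s \right)} = 2 \cdot \frac{1}{4} + s = \frac{1}{2} + s$)
$O{\left(-4,x{\left(1,0 \right)} \right)} \left(-61\right) 60 = \left(\frac{1}{2} + \left(0 + 1\right)\right) \left(-61\right) 60 = \left(\frac{1}{2} + 1\right) \left(-61\right) 60 = \frac{3}{2} \left(-61\right) 60 = \left(- \frac{183}{2}\right) 60 = -5490$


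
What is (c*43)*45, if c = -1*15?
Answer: -29025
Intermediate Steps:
c = -15
(c*43)*45 = -15*43*45 = -645*45 = -29025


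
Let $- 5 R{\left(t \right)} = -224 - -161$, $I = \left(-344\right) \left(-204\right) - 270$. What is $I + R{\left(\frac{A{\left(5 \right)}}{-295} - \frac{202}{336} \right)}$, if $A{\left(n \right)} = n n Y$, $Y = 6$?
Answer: $\frac{349593}{5} \approx 69919.0$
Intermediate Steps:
$A{\left(n \right)} = 6 n^{2}$ ($A{\left(n \right)} = n n 6 = n^{2} \cdot 6 = 6 n^{2}$)
$I = 69906$ ($I = 70176 - 270 = 69906$)
$R{\left(t \right)} = \frac{63}{5}$ ($R{\left(t \right)} = - \frac{-224 - -161}{5} = - \frac{-224 + 161}{5} = \left(- \frac{1}{5}\right) \left(-63\right) = \frac{63}{5}$)
$I + R{\left(\frac{A{\left(5 \right)}}{-295} - \frac{202}{336} \right)} = 69906 + \frac{63}{5} = \frac{349593}{5}$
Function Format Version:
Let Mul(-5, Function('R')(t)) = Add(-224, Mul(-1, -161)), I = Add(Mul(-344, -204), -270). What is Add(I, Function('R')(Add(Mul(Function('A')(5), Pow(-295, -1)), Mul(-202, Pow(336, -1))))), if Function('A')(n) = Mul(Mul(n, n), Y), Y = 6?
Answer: Rational(349593, 5) ≈ 69919.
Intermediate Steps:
Function('A')(n) = Mul(6, Pow(n, 2)) (Function('A')(n) = Mul(Mul(n, n), 6) = Mul(Pow(n, 2), 6) = Mul(6, Pow(n, 2)))
I = 69906 (I = Add(70176, -270) = 69906)
Function('R')(t) = Rational(63, 5) (Function('R')(t) = Mul(Rational(-1, 5), Add(-224, Mul(-1, -161))) = Mul(Rational(-1, 5), Add(-224, 161)) = Mul(Rational(-1, 5), -63) = Rational(63, 5))
Add(I, Function('R')(Add(Mul(Function('A')(5), Pow(-295, -1)), Mul(-202, Pow(336, -1))))) = Add(69906, Rational(63, 5)) = Rational(349593, 5)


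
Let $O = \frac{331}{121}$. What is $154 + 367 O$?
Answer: $\frac{140111}{121} \approx 1157.9$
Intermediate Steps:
$O = \frac{331}{121}$ ($O = 331 \cdot \frac{1}{121} = \frac{331}{121} \approx 2.7355$)
$154 + 367 O = 154 + 367 \cdot \frac{331}{121} = 154 + \frac{121477}{121} = \frac{140111}{121}$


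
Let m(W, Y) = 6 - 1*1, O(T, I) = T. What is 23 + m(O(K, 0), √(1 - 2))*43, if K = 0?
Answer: 238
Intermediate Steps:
m(W, Y) = 5 (m(W, Y) = 6 - 1 = 5)
23 + m(O(K, 0), √(1 - 2))*43 = 23 + 5*43 = 23 + 215 = 238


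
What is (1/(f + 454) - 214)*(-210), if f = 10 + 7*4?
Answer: 3685045/82 ≈ 44940.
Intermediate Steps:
f = 38 (f = 10 + 28 = 38)
(1/(f + 454) - 214)*(-210) = (1/(38 + 454) - 214)*(-210) = (1/492 - 214)*(-210) = -105287/492*(-210) = 3685045/82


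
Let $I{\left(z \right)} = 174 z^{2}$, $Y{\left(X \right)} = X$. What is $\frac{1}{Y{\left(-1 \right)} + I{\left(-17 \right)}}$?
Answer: $\frac{1}{50285} \approx 1.9887 \cdot 10^{-5}$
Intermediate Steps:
$\frac{1}{Y{\left(-1 \right)} + I{\left(-17 \right)}} = \frac{1}{-1 + 174 \left(-17\right)^{2}} = \frac{1}{-1 + 174 \cdot 289} = \frac{1}{-1 + 50286} = \frac{1}{50285}$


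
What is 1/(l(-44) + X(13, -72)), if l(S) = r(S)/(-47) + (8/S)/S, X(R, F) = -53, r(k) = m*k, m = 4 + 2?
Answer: -11374/538887 ≈ -0.021106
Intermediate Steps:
m = 6
r(k) = 6*k
l(S) = 8/S² - 6*S/47 (l(S) = (6*S)/(-47) + (8/S)/S = (6*S)*(-1/47) + 8/S² = -6*S/47 + 8/S² = 8/S² - 6*S/47)
1/(l(-44) + X(13, -72)) = 1/((8/(-44)² - 6/47*(-44)) - 53) = 1/((8*(1/1936) + 264/47) - 53) = 1/((1/242 + 264/47) - 53) = 1/(63935/11374 - 53) = 1/(-538887/11374) = -11374/538887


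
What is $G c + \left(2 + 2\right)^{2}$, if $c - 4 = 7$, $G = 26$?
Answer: $302$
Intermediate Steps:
$c = 11$ ($c = 4 + 7 = 11$)
$G c + \left(2 + 2\right)^{2} = 26 \cdot 11 + \left(2 + 2\right)^{2} = 286 + 4^{2} = 286 + 16 = 302$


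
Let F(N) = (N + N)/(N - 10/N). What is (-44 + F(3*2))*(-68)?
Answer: 36448/13 ≈ 2803.7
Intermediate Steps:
F(N) = 2*N/(N - 10/N) (F(N) = (2*N)/(N - 10/N) = 2*N/(N - 10/N))
(-44 + F(3*2))*(-68) = (-44 + 2*(3*2)**2/(-10 + (3*2)**2))*(-68) = (-44 + 2*6**2/(-10 + 6**2))*(-68) = (-44 + 2*36/(-10 + 36))*(-68) = (-44 + 2*36/26)*(-68) = (-44 + 2*36*(1/26))*(-68) = (-44 + 36/13)*(-68) = -536/13*(-68) = 36448/13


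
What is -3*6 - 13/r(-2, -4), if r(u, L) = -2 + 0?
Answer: -23/2 ≈ -11.500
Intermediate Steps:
r(u, L) = -2
-3*6 - 13/r(-2, -4) = -3*6 - 13/(-2) = -18 - 13*(-½) = -18 + 13/2 = -23/2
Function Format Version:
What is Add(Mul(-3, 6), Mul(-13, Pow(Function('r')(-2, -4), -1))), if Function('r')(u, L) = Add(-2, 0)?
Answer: Rational(-23, 2) ≈ -11.500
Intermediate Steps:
Function('r')(u, L) = -2
Add(Mul(-3, 6), Mul(-13, Pow(Function('r')(-2, -4), -1))) = Add(Mul(-3, 6), Mul(-13, Pow(-2, -1))) = Add(-18, Mul(-13, Rational(-1, 2))) = Add(-18, Rational(13, 2)) = Rational(-23, 2)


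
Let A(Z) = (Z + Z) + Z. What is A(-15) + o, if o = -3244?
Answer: -3289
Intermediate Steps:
A(Z) = 3*Z (A(Z) = 2*Z + Z = 3*Z)
A(-15) + o = 3*(-15) - 3244 = -45 - 3244 = -3289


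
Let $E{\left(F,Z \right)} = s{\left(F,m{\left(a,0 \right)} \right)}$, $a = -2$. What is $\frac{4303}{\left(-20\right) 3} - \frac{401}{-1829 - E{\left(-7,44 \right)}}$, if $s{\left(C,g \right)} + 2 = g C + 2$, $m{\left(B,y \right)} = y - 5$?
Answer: $- \frac{1999183}{27960} \approx -71.502$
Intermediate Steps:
$m{\left(B,y \right)} = -5 + y$
$s{\left(C,g \right)} = C g$ ($s{\left(C,g \right)} = -2 + \left(g C + 2\right) = -2 + \left(C g + 2\right) = -2 + \left(2 + C g\right) = C g$)
$E{\left(F,Z \right)} = - 5 F$ ($E{\left(F,Z \right)} = F \left(-5 + 0\right) = F \left(-5\right) = - 5 F$)
$\frac{4303}{\left(-20\right) 3} - \frac{401}{-1829 - E{\left(-7,44 \right)}} = \frac{4303}{\left(-20\right) 3} - \frac{401}{-1829 - \left(-5\right) \left(-7\right)} = \frac{4303}{-60} - \frac{401}{-1829 - 35} = 4303 \left(- \frac{1}{60}\right) - \frac{401}{-1829 - 35} = - \frac{4303}{60} - \frac{401}{-1864} = - \frac{4303}{60} - - \frac{401}{1864} = - \frac{4303}{60} + \frac{401}{1864} = - \frac{1999183}{27960}$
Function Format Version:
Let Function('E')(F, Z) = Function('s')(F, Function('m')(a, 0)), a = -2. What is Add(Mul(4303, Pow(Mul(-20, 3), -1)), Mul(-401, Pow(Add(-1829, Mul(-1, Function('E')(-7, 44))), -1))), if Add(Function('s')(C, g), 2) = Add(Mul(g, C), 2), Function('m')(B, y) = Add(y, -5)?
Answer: Rational(-1999183, 27960) ≈ -71.502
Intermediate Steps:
Function('m')(B, y) = Add(-5, y)
Function('s')(C, g) = Mul(C, g) (Function('s')(C, g) = Add(-2, Add(Mul(g, C), 2)) = Add(-2, Add(Mul(C, g), 2)) = Add(-2, Add(2, Mul(C, g))) = Mul(C, g))
Function('E')(F, Z) = Mul(-5, F) (Function('E')(F, Z) = Mul(F, Add(-5, 0)) = Mul(F, -5) = Mul(-5, F))
Add(Mul(4303, Pow(Mul(-20, 3), -1)), Mul(-401, Pow(Add(-1829, Mul(-1, Function('E')(-7, 44))), -1))) = Add(Mul(4303, Pow(Mul(-20, 3), -1)), Mul(-401, Pow(Add(-1829, Mul(-1, Mul(-5, -7))), -1))) = Add(Mul(4303, Pow(-60, -1)), Mul(-401, Pow(Add(-1829, Mul(-1, 35)), -1))) = Add(Mul(4303, Rational(-1, 60)), Mul(-401, Pow(Add(-1829, -35), -1))) = Add(Rational(-4303, 60), Mul(-401, Pow(-1864, -1))) = Add(Rational(-4303, 60), Mul(-401, Rational(-1, 1864))) = Add(Rational(-4303, 60), Rational(401, 1864)) = Rational(-1999183, 27960)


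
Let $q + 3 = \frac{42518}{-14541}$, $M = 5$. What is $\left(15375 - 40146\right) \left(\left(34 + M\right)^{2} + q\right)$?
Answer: $- \frac{181907655040}{4847} \approx -3.753 \cdot 10^{7}$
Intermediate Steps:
$q = - \frac{86141}{14541}$ ($q = -3 + \frac{42518}{-14541} = -3 + 42518 \left(- \frac{1}{14541}\right) = -3 - \frac{42518}{14541} = - \frac{86141}{14541} \approx -5.924$)
$\left(15375 - 40146\right) \left(\left(34 + M\right)^{2} + q\right) = \left(15375 - 40146\right) \left(\left(34 + 5\right)^{2} - \frac{86141}{14541}\right) = - 24771 \left(39^{2} - \frac{86141}{14541}\right) = - 24771 \left(1521 - \frac{86141}{14541}\right) = \left(-24771\right) \frac{22030720}{14541} = - \frac{181907655040}{4847}$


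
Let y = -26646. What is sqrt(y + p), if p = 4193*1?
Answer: I*sqrt(22453) ≈ 149.84*I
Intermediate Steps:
p = 4193
sqrt(y + p) = sqrt(-26646 + 4193) = sqrt(-22453) = I*sqrt(22453)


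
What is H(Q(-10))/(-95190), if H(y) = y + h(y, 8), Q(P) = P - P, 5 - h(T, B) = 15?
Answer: 1/9519 ≈ 0.00010505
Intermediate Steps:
h(T, B) = -10 (h(T, B) = 5 - 1*15 = 5 - 15 = -10)
Q(P) = 0
H(y) = -10 + y (H(y) = y - 10 = -10 + y)
H(Q(-10))/(-95190) = (-10 + 0)/(-95190) = -10*(-1/95190) = 1/9519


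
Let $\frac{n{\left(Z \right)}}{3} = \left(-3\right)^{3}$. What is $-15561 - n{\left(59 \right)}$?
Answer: $-15480$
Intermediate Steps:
$n{\left(Z \right)} = -81$ ($n{\left(Z \right)} = 3 \left(-3\right)^{3} = 3 \left(-27\right) = -81$)
$-15561 - n{\left(59 \right)} = -15561 - -81 = -15561 + 81 = -15480$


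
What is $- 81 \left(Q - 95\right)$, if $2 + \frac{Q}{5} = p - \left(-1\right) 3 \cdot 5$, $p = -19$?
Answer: $10125$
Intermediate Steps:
$Q = -30$ ($Q = -10 + 5 \left(-19 - \left(-1\right) 3 \cdot 5\right) = -10 + 5 \left(-19 - \left(-3\right) 5\right) = -10 + 5 \left(-19 - -15\right) = -10 + 5 \left(-19 + 15\right) = -10 + 5 \left(-4\right) = -10 - 20 = -30$)
$- 81 \left(Q - 95\right) = - 81 \left(-30 - 95\right) = \left(-81\right) \left(-125\right) = 10125$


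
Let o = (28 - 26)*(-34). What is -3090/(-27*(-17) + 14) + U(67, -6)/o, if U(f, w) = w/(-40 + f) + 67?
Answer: -2175353/289476 ≈ -7.5148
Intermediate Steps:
o = -68 (o = 2*(-34) = -68)
U(f, w) = 67 + w/(-40 + f) (U(f, w) = w/(-40 + f) + 67 = 67 + w/(-40 + f))
-3090/(-27*(-17) + 14) + U(67, -6)/o = -3090/(-27*(-17) + 14) + ((-2680 - 6 + 67*67)/(-40 + 67))/(-68) = -3090/(459 + 14) + ((-2680 - 6 + 4489)/27)*(-1/68) = -3090/473 + ((1/27)*1803)*(-1/68) = -3090*1/473 + (601/9)*(-1/68) = -3090/473 - 601/612 = -2175353/289476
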